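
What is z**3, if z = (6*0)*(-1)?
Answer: 0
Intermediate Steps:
z = 0 (z = 0*(-1) = 0)
z**3 = 0**3 = 0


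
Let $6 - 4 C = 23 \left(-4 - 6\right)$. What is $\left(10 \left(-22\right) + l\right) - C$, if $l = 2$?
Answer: $-277$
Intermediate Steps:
$C = 59$ ($C = \frac{3}{2} - \frac{23 \left(-4 - 6\right)}{4} = \frac{3}{2} - \frac{23 \left(-10\right)}{4} = \frac{3}{2} - - \frac{115}{2} = \frac{3}{2} + \frac{115}{2} = 59$)
$\left(10 \left(-22\right) + l\right) - C = \left(10 \left(-22\right) + 2\right) - 59 = \left(-220 + 2\right) - 59 = -218 - 59 = -277$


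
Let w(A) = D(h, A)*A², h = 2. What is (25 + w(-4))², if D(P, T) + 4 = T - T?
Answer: 1521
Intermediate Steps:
D(P, T) = -4 (D(P, T) = -4 + (T - T) = -4 + 0 = -4)
w(A) = -4*A²
(25 + w(-4))² = (25 - 4*(-4)²)² = (25 - 4*16)² = (25 - 64)² = (-39)² = 1521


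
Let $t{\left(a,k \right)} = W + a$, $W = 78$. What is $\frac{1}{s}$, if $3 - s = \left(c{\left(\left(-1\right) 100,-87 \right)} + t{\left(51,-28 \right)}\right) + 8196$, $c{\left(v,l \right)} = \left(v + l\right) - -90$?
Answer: $- \frac{1}{8225} \approx -0.00012158$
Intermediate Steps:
$t{\left(a,k \right)} = 78 + a$
$c{\left(v,l \right)} = 90 + l + v$ ($c{\left(v,l \right)} = \left(l + v\right) + 90 = 90 + l + v$)
$s = -8225$ ($s = 3 - \left(\left(\left(90 - 87 - 100\right) + \left(78 + 51\right)\right) + 8196\right) = 3 - \left(\left(\left(90 - 87 - 100\right) + 129\right) + 8196\right) = 3 - \left(\left(-97 + 129\right) + 8196\right) = 3 - \left(32 + 8196\right) = 3 - 8228 = -8225$)
$\frac{1}{s} = \frac{1}{-8225} = - \frac{1}{8225}$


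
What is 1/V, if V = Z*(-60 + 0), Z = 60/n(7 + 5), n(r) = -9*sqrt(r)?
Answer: sqrt(3)/200 ≈ 0.0086603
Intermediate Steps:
Z = -10*sqrt(3)/9 (Z = 60/((-9*sqrt(7 + 5))) = 60/((-18*sqrt(3))) = 60*(-sqrt(3)/54) = -10*sqrt(3)/9 ≈ -1.9245)
V = 200*sqrt(3)/3 (V = (-10*sqrt(3)/9)*(-60 + 0) = -10*sqrt(3)/9*(-60) = 200*sqrt(3)/3 ≈ 115.47)
1/V = 1/(200*sqrt(3)/3) = sqrt(3)/200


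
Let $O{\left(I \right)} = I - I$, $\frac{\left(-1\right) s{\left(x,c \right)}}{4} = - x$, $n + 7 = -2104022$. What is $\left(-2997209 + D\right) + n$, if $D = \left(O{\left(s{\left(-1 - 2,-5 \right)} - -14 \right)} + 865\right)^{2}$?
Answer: $-4353013$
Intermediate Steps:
$n = -2104029$ ($n = -7 - 2104022 = -2104029$)
$s{\left(x,c \right)} = 4 x$ ($s{\left(x,c \right)} = - 4 \left(- x\right) = 4 x$)
$O{\left(I \right)} = 0$
$D = 748225$ ($D = \left(0 + 865\right)^{2} = 865^{2} = 748225$)
$\left(-2997209 + D\right) + n = \left(-2997209 + 748225\right) - 2104029 = -2248984 - 2104029 = -4353013$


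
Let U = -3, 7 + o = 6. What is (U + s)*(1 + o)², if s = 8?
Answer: 0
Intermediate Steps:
o = -1 (o = -7 + 6 = -1)
(U + s)*(1 + o)² = (-3 + 8)*(1 - 1)² = 5*0² = 5*0 = 0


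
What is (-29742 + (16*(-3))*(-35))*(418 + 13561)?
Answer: -392278698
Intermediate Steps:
(-29742 + (16*(-3))*(-35))*(418 + 13561) = (-29742 - 48*(-35))*13979 = (-29742 + 1680)*13979 = -28062*13979 = -392278698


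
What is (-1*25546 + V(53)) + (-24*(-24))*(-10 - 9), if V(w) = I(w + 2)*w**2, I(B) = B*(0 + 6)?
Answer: 890480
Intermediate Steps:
I(B) = 6*B (I(B) = B*6 = 6*B)
V(w) = w**2*(12 + 6*w) (V(w) = (6*(w + 2))*w**2 = (6*(2 + w))*w**2 = (12 + 6*w)*w**2 = w**2*(12 + 6*w))
(-1*25546 + V(53)) + (-24*(-24))*(-10 - 9) = (-1*25546 + 6*53**2*(2 + 53)) + (-24*(-24))*(-10 - 9) = (-25546 + 6*2809*55) + 576*(-19) = (-25546 + 926970) - 10944 = 901424 - 10944 = 890480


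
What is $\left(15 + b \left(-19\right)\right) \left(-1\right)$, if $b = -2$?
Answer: $-53$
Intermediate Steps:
$\left(15 + b \left(-19\right)\right) \left(-1\right) = \left(15 - -38\right) \left(-1\right) = \left(15 + 38\right) \left(-1\right) = 53 \left(-1\right) = -53$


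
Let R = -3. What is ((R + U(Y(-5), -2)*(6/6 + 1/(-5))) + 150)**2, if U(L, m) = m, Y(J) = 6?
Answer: 528529/25 ≈ 21141.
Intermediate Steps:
((R + U(Y(-5), -2)*(6/6 + 1/(-5))) + 150)**2 = ((-3 - 2*(6/6 + 1/(-5))) + 150)**2 = ((-3 - 2*(6*(1/6) + 1*(-1/5))) + 150)**2 = ((-3 - 2*(1 - 1/5)) + 150)**2 = ((-3 - 2*4/5) + 150)**2 = ((-3 - 8/5) + 150)**2 = (-23/5 + 150)**2 = (727/5)**2 = 528529/25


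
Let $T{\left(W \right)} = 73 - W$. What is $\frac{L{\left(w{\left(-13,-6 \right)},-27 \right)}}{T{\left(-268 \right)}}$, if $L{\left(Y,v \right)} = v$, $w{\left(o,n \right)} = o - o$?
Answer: $- \frac{27}{341} \approx -0.079179$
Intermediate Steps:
$w{\left(o,n \right)} = 0$
$\frac{L{\left(w{\left(-13,-6 \right)},-27 \right)}}{T{\left(-268 \right)}} = - \frac{27}{73 - -268} = - \frac{27}{73 + 268} = - \frac{27}{341}$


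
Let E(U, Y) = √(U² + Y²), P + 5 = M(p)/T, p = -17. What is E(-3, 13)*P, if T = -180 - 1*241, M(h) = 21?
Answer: -2126*√178/421 ≈ -67.374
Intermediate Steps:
T = -421 (T = -180 - 241 = -421)
P = -2126/421 (P = -5 + 21/(-421) = -5 + 21*(-1/421) = -5 - 21/421 = -2126/421 ≈ -5.0499)
E(-3, 13)*P = √((-3)² + 13²)*(-2126/421) = √(9 + 169)*(-2126/421) = √178*(-2126/421) = -2126*√178/421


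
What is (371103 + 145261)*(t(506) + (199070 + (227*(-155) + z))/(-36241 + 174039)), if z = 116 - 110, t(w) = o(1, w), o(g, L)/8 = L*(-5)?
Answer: -720035422190478/68899 ≈ -1.0451e+10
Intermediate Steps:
o(g, L) = -40*L (o(g, L) = 8*(L*(-5)) = 8*(-5*L) = -40*L)
t(w) = -40*w
z = 6
(371103 + 145261)*(t(506) + (199070 + (227*(-155) + z))/(-36241 + 174039)) = (371103 + 145261)*(-40*506 + (199070 + (227*(-155) + 6))/(-36241 + 174039)) = 516364*(-20240 + (199070 + (-35185 + 6))/137798) = 516364*(-20240 + (199070 - 35179)*(1/137798)) = 516364*(-20240 + 163891*(1/137798)) = 516364*(-20240 + 163891/137798) = 516364*(-2788867629/137798) = -720035422190478/68899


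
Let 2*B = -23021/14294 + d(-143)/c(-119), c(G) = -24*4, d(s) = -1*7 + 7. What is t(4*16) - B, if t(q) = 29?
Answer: 852073/28588 ≈ 29.805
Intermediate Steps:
d(s) = 0 (d(s) = -7 + 7 = 0)
c(G) = -96
B = -23021/28588 (B = (-23021/14294 + 0/(-96))/2 = (-23021*1/14294 + 0*(-1/96))/2 = (-23021/14294 + 0)/2 = (½)*(-23021/14294) = -23021/28588 ≈ -0.80527)
t(4*16) - B = 29 - 1*(-23021/28588) = 29 + 23021/28588 = 852073/28588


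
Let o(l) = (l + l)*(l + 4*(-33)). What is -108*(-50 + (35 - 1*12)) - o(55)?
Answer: 11386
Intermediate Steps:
o(l) = 2*l*(-132 + l) (o(l) = (2*l)*(l - 132) = (2*l)*(-132 + l) = 2*l*(-132 + l))
-108*(-50 + (35 - 1*12)) - o(55) = -108*(-50 + (35 - 1*12)) - 2*55*(-132 + 55) = -108*(-50 + (35 - 12)) - 2*55*(-77) = -108*(-50 + 23) - 1*(-8470) = -108*(-27) + 8470 = 2916 + 8470 = 11386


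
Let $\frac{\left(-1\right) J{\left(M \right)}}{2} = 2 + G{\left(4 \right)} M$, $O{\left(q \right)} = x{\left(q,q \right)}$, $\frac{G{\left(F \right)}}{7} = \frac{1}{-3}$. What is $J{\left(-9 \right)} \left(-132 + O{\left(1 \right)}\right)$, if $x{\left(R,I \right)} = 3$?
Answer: $5934$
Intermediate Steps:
$G{\left(F \right)} = - \frac{7}{3}$ ($G{\left(F \right)} = \frac{7}{-3} = 7 \left(- \frac{1}{3}\right) = - \frac{7}{3}$)
$O{\left(q \right)} = 3$
$J{\left(M \right)} = -4 + \frac{14 M}{3}$ ($J{\left(M \right)} = - 2 \left(2 - \frac{7 M}{3}\right) = -4 + \frac{14 M}{3}$)
$J{\left(-9 \right)} \left(-132 + O{\left(1 \right)}\right) = \left(-4 + \frac{14}{3} \left(-9\right)\right) \left(-132 + 3\right) = \left(-4 - 42\right) \left(-129\right) = \left(-46\right) \left(-129\right) = 5934$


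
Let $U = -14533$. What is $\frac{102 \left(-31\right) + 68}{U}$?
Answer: $\frac{3094}{14533} \approx 0.21289$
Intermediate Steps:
$\frac{102 \left(-31\right) + 68}{U} = \frac{102 \left(-31\right) + 68}{-14533} = \left(-3162 + 68\right) \left(- \frac{1}{14533}\right) = \left(-3094\right) \left(- \frac{1}{14533}\right) = \frac{3094}{14533}$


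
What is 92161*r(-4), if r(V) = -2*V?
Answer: 737288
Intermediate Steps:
92161*r(-4) = 92161*(-2*(-4)) = 92161*8 = 737288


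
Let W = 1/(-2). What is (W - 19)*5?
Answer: -195/2 ≈ -97.500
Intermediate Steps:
W = -1/2 ≈ -0.50000
(W - 19)*5 = (-1/2 - 19)*5 = -39/2*5 = -195/2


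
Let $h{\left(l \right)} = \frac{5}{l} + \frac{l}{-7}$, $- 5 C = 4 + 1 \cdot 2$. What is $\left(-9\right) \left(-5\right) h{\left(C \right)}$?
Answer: $- \frac{2517}{14} \approx -179.79$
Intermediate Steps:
$C = - \frac{6}{5}$ ($C = - \frac{4 + 1 \cdot 2}{5} = - \frac{4 + 2}{5} = \left(- \frac{1}{5}\right) 6 = - \frac{6}{5} \approx -1.2$)
$h{\left(l \right)} = \frac{5}{l} - \frac{l}{7}$ ($h{\left(l \right)} = \frac{5}{l} + l \left(- \frac{1}{7}\right) = \frac{5}{l} - \frac{l}{7}$)
$\left(-9\right) \left(-5\right) h{\left(C \right)} = \left(-9\right) \left(-5\right) \left(\frac{5}{- \frac{6}{5}} - - \frac{6}{35}\right) = 45 \left(5 \left(- \frac{5}{6}\right) + \frac{6}{35}\right) = 45 \left(- \frac{25}{6} + \frac{6}{35}\right) = 45 \left(- \frac{839}{210}\right) = - \frac{2517}{14}$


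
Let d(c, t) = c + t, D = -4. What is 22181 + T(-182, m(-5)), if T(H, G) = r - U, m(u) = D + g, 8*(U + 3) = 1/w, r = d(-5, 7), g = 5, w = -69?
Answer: 12246673/552 ≈ 22186.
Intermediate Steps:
r = 2 (r = -5 + 7 = 2)
U = -1657/552 (U = -3 + (1/8)/(-69) = -3 + (1/8)*(-1/69) = -3 - 1/552 = -1657/552 ≈ -3.0018)
m(u) = 1 (m(u) = -4 + 5 = 1)
T(H, G) = 2761/552 (T(H, G) = 2 - 1*(-1657/552) = 2 + 1657/552 = 2761/552)
22181 + T(-182, m(-5)) = 22181 + 2761/552 = 12246673/552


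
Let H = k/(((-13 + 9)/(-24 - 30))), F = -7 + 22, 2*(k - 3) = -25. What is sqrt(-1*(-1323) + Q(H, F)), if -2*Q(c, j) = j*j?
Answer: 3*sqrt(538)/2 ≈ 34.792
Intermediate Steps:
k = -19/2 (k = 3 + (1/2)*(-25) = 3 - 25/2 = -19/2 ≈ -9.5000)
F = 15
H = -513/4 (H = -19*(-24 - 30)/(-13 + 9)/2 = -19/(2*((-4/(-54)))) = -19/(2*((-4*(-1/54)))) = -19/(2*2/27) = -19/2*27/2 = -513/4 ≈ -128.25)
Q(c, j) = -j**2/2 (Q(c, j) = -j*j/2 = -j**2/2)
sqrt(-1*(-1323) + Q(H, F)) = sqrt(-1*(-1323) - 1/2*15**2) = sqrt(1323 - 1/2*225) = sqrt(1323 - 225/2) = sqrt(2421/2) = 3*sqrt(538)/2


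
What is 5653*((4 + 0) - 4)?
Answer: 0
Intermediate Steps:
5653*((4 + 0) - 4) = 5653*(4 - 4) = 5653*0 = 0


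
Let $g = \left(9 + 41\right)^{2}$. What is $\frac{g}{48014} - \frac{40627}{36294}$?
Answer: $- \frac{929964889}{871310058} \approx -1.0673$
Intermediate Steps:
$g = 2500$ ($g = 50^{2} = 2500$)
$\frac{g}{48014} - \frac{40627}{36294} = \frac{2500}{48014} - \frac{40627}{36294} = 2500 \cdot \frac{1}{48014} - \frac{40627}{36294} = \frac{1250}{24007} - \frac{40627}{36294} = - \frac{929964889}{871310058}$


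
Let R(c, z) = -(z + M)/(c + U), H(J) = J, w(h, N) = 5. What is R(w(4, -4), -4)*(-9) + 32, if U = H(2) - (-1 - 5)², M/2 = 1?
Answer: 946/29 ≈ 32.621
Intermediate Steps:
M = 2 (M = 2*1 = 2)
U = -34 (U = 2 - (-1 - 5)² = 2 - 1*(-6)² = 2 - 1*36 = 2 - 36 = -34)
R(c, z) = -(2 + z)/(-34 + c) (R(c, z) = -(z + 2)/(c - 34) = -(2 + z)/(-34 + c))
R(w(4, -4), -4)*(-9) + 32 = ((-2 - 1*(-4))/(-34 + 5))*(-9) + 32 = ((-2 + 4)/(-29))*(-9) + 32 = -1/29*2*(-9) + 32 = -2/29*(-9) + 32 = 18/29 + 32 = 946/29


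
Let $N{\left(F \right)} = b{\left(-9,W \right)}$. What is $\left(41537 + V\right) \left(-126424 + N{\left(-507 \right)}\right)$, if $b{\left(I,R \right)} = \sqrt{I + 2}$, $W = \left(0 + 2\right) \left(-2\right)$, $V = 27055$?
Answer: $-8671675008 + 68592 i \sqrt{7} \approx -8.6717 \cdot 10^{9} + 1.8148 \cdot 10^{5} i$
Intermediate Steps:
$W = -4$ ($W = 2 \left(-2\right) = -4$)
$b{\left(I,R \right)} = \sqrt{2 + I}$
$N{\left(F \right)} = i \sqrt{7}$ ($N{\left(F \right)} = \sqrt{2 - 9} = \sqrt{-7} = i \sqrt{7}$)
$\left(41537 + V\right) \left(-126424 + N{\left(-507 \right)}\right) = \left(41537 + 27055\right) \left(-126424 + i \sqrt{7}\right) = 68592 \left(-126424 + i \sqrt{7}\right) = -8671675008 + 68592 i \sqrt{7}$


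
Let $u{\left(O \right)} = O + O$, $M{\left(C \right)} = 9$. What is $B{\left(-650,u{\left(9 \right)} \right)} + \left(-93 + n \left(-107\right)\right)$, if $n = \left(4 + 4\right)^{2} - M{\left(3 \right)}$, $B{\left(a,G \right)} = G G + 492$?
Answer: $-5162$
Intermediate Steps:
$u{\left(O \right)} = 2 O$
$B{\left(a,G \right)} = 492 + G^{2}$ ($B{\left(a,G \right)} = G^{2} + 492 = 492 + G^{2}$)
$n = 55$ ($n = \left(4 + 4\right)^{2} - 9 = 8^{2} - 9 = 64 - 9 = 55$)
$B{\left(-650,u{\left(9 \right)} \right)} + \left(-93 + n \left(-107\right)\right) = \left(492 + \left(2 \cdot 9\right)^{2}\right) + \left(-93 + 55 \left(-107\right)\right) = \left(492 + 18^{2}\right) - 5978 = \left(492 + 324\right) - 5978 = 816 - 5978 = -5162$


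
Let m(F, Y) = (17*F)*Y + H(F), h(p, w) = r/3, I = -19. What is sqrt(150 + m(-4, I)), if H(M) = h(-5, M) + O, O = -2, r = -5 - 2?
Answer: sqrt(12939)/3 ≈ 37.917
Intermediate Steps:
r = -7
h(p, w) = -7/3
H(M) = -13/3 (H(M) = -7/3 - 2 = -13/3)
m(F, Y) = -13/3 + 17*F*Y (m(F, Y) = (17*F)*Y - 13/3 = 17*F*Y - 13/3 = -13/3 + 17*F*Y)
sqrt(150 + m(-4, I)) = sqrt(150 + (-13/3 + 17*(-4)*(-19))) = sqrt(150 + (-13/3 + 1292)) = sqrt(150 + 3863/3) = sqrt(4313/3) = sqrt(12939)/3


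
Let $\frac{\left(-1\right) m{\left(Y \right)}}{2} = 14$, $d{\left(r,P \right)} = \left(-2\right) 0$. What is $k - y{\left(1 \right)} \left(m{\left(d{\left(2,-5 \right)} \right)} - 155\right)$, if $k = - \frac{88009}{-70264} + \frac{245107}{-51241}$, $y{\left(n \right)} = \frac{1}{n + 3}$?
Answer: $\frac{152005662219}{3600397624} \approx 42.219$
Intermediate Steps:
$d{\left(r,P \right)} = 0$
$y{\left(n \right)} = \frac{1}{3 + n}$
$m{\left(Y \right)} = -28$ ($m{\left(Y \right)} = \left(-2\right) 14 = -28$)
$k = - \frac{12712529079}{3600397624}$ ($k = \left(-88009\right) \left(- \frac{1}{70264}\right) + 245107 \left(- \frac{1}{51241}\right) = \frac{88009}{70264} - \frac{245107}{51241} = - \frac{12712529079}{3600397624} \approx -3.5309$)
$k - y{\left(1 \right)} \left(m{\left(d{\left(2,-5 \right)} \right)} - 155\right) = - \frac{12712529079}{3600397624} - \frac{-28 - 155}{3 + 1} = - \frac{12712529079}{3600397624} - \frac{1}{4} \left(-183\right) = - \frac{12712529079}{3600397624} - - \frac{183}{4} = - \frac{12712529079}{3600397624} + \frac{183}{4} = \frac{152005662219}{3600397624}$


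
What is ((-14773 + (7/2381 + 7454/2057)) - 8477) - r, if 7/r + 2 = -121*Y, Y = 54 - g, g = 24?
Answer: -413518267125245/17788508144 ≈ -23246.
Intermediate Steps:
Y = 30 (Y = 54 - 1*24 = 54 - 24 = 30)
r = -7/3632 (r = 7/(-2 - 121*30) = 7/(-2 - 3630) = 7/(-3632) = 7*(-1/3632) = -7/3632 ≈ -0.0019273)
((-14773 + (7/2381 + 7454/2057)) - 8477) - r = ((-14773 + (7/2381 + 7454/2057)) - 8477) - 1*(-7/3632) = ((-14773 + (7*(1/2381) + 7454*(1/2057))) - 8477) + 7/3632 = ((-14773 + (7/2381 + 7454/2057)) - 8477) + 7/3632 = ((-14773 + 17762373/4897717) - 8477) + 7/3632 = (-72336210868/4897717 - 8477) + 7/3632 = -113854157877/4897717 + 7/3632 = -413518267125245/17788508144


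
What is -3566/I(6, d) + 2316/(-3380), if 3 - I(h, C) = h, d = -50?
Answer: 3011533/2535 ≈ 1188.0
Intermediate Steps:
I(h, C) = 3 - h
-3566/I(6, d) + 2316/(-3380) = -3566/(3 - 1*6) + 2316/(-3380) = -3566/(3 - 6) + 2316*(-1/3380) = -3566/(-3) - 579/845 = -3566*(-⅓) - 579/845 = 3566/3 - 579/845 = 3011533/2535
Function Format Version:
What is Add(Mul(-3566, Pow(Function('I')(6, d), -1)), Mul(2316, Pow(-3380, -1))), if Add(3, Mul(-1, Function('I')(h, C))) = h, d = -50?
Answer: Rational(3011533, 2535) ≈ 1188.0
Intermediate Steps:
Function('I')(h, C) = Add(3, Mul(-1, h))
Add(Mul(-3566, Pow(Function('I')(6, d), -1)), Mul(2316, Pow(-3380, -1))) = Add(Mul(-3566, Pow(Add(3, Mul(-1, 6)), -1)), Mul(2316, Pow(-3380, -1))) = Add(Mul(-3566, Pow(Add(3, -6), -1)), Mul(2316, Rational(-1, 3380))) = Add(Mul(-3566, Pow(-3, -1)), Rational(-579, 845)) = Add(Mul(-3566, Rational(-1, 3)), Rational(-579, 845)) = Add(Rational(3566, 3), Rational(-579, 845)) = Rational(3011533, 2535)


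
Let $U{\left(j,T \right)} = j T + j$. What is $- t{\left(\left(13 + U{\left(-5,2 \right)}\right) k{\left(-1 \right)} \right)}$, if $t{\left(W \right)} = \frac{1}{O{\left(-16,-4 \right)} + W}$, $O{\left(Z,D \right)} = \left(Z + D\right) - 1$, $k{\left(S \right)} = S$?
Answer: $\frac{1}{19} \approx 0.052632$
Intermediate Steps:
$U{\left(j,T \right)} = j + T j$ ($U{\left(j,T \right)} = T j + j = j + T j$)
$O{\left(Z,D \right)} = -1 + D + Z$ ($O{\left(Z,D \right)} = \left(D + Z\right) + \left(-7 + 6\right) = \left(D + Z\right) - 1 = -1 + D + Z$)
$t{\left(W \right)} = \frac{1}{-21 + W}$ ($t{\left(W \right)} = \frac{1}{\left(-1 - 4 - 16\right) + W} = \frac{1}{-21 + W}$)
$- t{\left(\left(13 + U{\left(-5,2 \right)}\right) k{\left(-1 \right)} \right)} = - \frac{1}{-21 + \left(13 - 5 \left(1 + 2\right)\right) \left(-1\right)} = - \frac{1}{-21 + \left(13 - 15\right) \left(-1\right)} = - \frac{1}{-21 - -2} = - \frac{1}{-21 + 2} = - \frac{1}{-19} = \left(-1\right) \left(- \frac{1}{19}\right) = \frac{1}{19}$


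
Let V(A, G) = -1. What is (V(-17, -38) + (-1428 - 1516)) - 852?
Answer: -3797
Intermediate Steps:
(V(-17, -38) + (-1428 - 1516)) - 852 = (-1 + (-1428 - 1516)) - 852 = (-1 - 2944) - 852 = -2945 - 852 = -3797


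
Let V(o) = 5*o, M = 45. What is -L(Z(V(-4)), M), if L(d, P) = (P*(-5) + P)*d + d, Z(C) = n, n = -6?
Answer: -1074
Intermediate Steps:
Z(C) = -6
L(d, P) = d - 4*P*d (L(d, P) = (-5*P + P)*d + d = (-4*P)*d + d = -4*P*d + d = d - 4*P*d)
-L(Z(V(-4)), M) = -(-6)*(1 - 4*45) = -(-6)*(1 - 180) = -(-6)*(-179) = -1*1074 = -1074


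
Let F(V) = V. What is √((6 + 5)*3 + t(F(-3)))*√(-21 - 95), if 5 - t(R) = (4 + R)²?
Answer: 2*I*√1073 ≈ 65.513*I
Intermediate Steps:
t(R) = 5 - (4 + R)²
√((6 + 5)*3 + t(F(-3)))*√(-21 - 95) = √((6 + 5)*3 + (5 - (4 - 3)²))*√(-21 - 95) = √(11*3 + (5 - 1*1²))*√(-116) = √(33 + (5 - 1*1))*(2*I*√29) = √(33 + (5 - 1))*(2*I*√29) = √(33 + 4)*(2*I*√29) = √37*(2*I*√29) = 2*I*√1073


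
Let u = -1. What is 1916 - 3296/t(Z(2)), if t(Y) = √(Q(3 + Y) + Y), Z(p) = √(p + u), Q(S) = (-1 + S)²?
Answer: 1916 - 1648*√10/5 ≈ 873.71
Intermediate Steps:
Z(p) = √(-1 + p) (Z(p) = √(p - 1) = √(-1 + p))
t(Y) = √(Y + (2 + Y)²) (t(Y) = √((-1 + (3 + Y))² + Y) = √((2 + Y)² + Y) = √(Y + (2 + Y)²))
1916 - 3296/t(Z(2)) = 1916 - 3296/√(√(-1 + 2) + (2 + √(-1 + 2))²) = 1916 - 3296/√(√1 + (2 + √1)²) = 1916 - 3296/√(1 + (2 + 1)²) = 1916 - 3296/√(1 + 3²) = 1916 - 3296/√(1 + 9) = 1916 - 3296*√10/10 = 1916 - 1648*√10/5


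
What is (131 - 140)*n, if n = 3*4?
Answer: -108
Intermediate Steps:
n = 12
(131 - 140)*n = (131 - 140)*12 = -9*12 = -108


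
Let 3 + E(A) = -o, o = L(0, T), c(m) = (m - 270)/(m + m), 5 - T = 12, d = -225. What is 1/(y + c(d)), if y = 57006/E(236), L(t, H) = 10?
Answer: -130/569917 ≈ -0.00022810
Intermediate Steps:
T = -7 (T = 5 - 1*12 = 5 - 12 = -7)
c(m) = (-270 + m)/(2*m) (c(m) = (-270 + m)/((2*m)) = (-270 + m)*(1/(2*m)) = (-270 + m)/(2*m))
o = 10
E(A) = -13 (E(A) = -3 - 1*10 = -3 - 10 = -13)
y = -57006/13 (y = 57006/(-13) = 57006*(-1/13) = -57006/13 ≈ -4385.1)
1/(y + c(d)) = 1/(-57006/13 + (½)*(-270 - 225)/(-225)) = 1/(-57006/13 + (½)*(-1/225)*(-495)) = 1/(-57006/13 + 11/10) = 1/(-569917/130) = -130/569917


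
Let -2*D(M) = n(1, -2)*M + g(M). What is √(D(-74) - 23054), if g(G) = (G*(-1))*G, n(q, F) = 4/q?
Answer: 2*I*√5042 ≈ 142.01*I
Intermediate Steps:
g(G) = -G² (g(G) = (-G)*G = -G²)
D(M) = M²/2 - 2*M (D(M) = -((4/1)*M - M²)/2 = -((4*1)*M - M²)/2 = -(4*M - M²)/2 = -(-M² + 4*M)/2 = M²/2 - 2*M)
√(D(-74) - 23054) = √((½)*(-74)*(-4 - 74) - 23054) = √((½)*(-74)*(-78) - 23054) = √(2886 - 23054) = √(-20168) = 2*I*√5042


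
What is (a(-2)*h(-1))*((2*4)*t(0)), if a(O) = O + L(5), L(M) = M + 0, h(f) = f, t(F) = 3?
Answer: -72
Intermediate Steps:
L(M) = M
a(O) = 5 + O (a(O) = O + 5 = 5 + O)
(a(-2)*h(-1))*((2*4)*t(0)) = ((5 - 2)*(-1))*((2*4)*3) = (3*(-1))*(8*3) = -3*24 = -72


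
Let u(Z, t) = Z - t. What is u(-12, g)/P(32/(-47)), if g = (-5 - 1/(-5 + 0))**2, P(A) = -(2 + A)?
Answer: 20586/775 ≈ 26.563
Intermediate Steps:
P(A) = -2 - A
g = 576/25 (g = (-5 - 1/(-5))**2 = (-5 - 1*(-1/5))**2 = (-5 + 1/5)**2 = (-24/5)**2 = 576/25 ≈ 23.040)
u(-12, g)/P(32/(-47)) = (-12 - 1*576/25)/(-2 - 32/(-47)) = (-12 - 576/25)/(-2 - 32*(-1)/47) = -876/(25*(-2 - 1*(-32/47))) = -876/(25*(-2 + 32/47)) = -876/(25*(-62/47)) = -876/25*(-47/62) = 20586/775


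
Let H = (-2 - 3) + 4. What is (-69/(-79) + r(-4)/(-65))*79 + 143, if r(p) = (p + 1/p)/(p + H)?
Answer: 274257/1300 ≈ 210.97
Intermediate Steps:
H = -1 (H = -5 + 4 = -1)
r(p) = (p + 1/p)/(-1 + p) (r(p) = (p + 1/p)/(p - 1) = (p + 1/p)/(-1 + p))
(-69/(-79) + r(-4)/(-65))*79 + 143 = (-69/(-79) + ((1 + (-4)²)/((-4)*(-1 - 4)))/(-65))*79 + 143 = (-69*(-1/79) - ¼*(1 + 16)/(-5)*(-1/65))*79 + 143 = (69/79 - ¼*(-⅕)*17*(-1/65))*79 + 143 = (69/79 + (17/20)*(-1/65))*79 + 143 = (69/79 - 17/1300)*79 + 143 = (88357/102700)*79 + 143 = 88357/1300 + 143 = 274257/1300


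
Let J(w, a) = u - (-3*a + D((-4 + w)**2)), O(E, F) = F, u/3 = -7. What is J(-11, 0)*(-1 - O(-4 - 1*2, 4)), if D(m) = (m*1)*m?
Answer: 253230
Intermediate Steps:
u = -21 (u = 3*(-7) = -21)
D(m) = m**2 (D(m) = m*m = m**2)
J(w, a) = -21 - (-4 + w)**4 + 3*a (J(w, a) = -21 - (-3*a + ((-4 + w)**2)**2) = -21 - (-3*a + (-4 + w)**4) = -21 - ((-4 + w)**4 - 3*a) = -21 + (-(-4 + w)**4 + 3*a) = -21 - (-4 + w)**4 + 3*a)
J(-11, 0)*(-1 - O(-4 - 1*2, 4)) = (-21 - (-4 - 11)**4 + 3*0)*(-1 - 1*4) = (-21 - 1*(-15)**4 + 0)*(-1 - 4) = (-21 - 1*50625 + 0)*(-5) = (-21 - 50625 + 0)*(-5) = -50646*(-5) = 253230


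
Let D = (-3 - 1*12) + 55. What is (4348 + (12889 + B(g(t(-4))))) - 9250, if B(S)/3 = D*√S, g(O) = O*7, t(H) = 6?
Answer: 7987 + 120*√42 ≈ 8764.7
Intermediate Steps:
g(O) = 7*O
D = 40 (D = (-3 - 12) + 55 = -15 + 55 = 40)
B(S) = 120*√S (B(S) = 3*(40*√S) = 120*√S)
(4348 + (12889 + B(g(t(-4))))) - 9250 = (4348 + (12889 + 120*√(7*6))) - 9250 = (4348 + (12889 + 120*√42)) - 9250 = (17237 + 120*√42) - 9250 = 7987 + 120*√42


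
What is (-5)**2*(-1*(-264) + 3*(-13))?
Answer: 5625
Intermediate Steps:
(-5)**2*(-1*(-264) + 3*(-13)) = 25*(264 - 39) = 25*225 = 5625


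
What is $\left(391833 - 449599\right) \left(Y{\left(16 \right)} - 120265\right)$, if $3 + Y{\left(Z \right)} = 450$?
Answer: $6921406588$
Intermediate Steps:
$Y{\left(Z \right)} = 447$ ($Y{\left(Z \right)} = -3 + 450 = 447$)
$\left(391833 - 449599\right) \left(Y{\left(16 \right)} - 120265\right) = \left(391833 - 449599\right) \left(447 - 120265\right) = \left(-57766\right) \left(-119818\right) = 6921406588$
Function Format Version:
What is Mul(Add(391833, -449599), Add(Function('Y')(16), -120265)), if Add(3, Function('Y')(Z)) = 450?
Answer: 6921406588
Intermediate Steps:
Function('Y')(Z) = 447 (Function('Y')(Z) = Add(-3, 450) = 447)
Mul(Add(391833, -449599), Add(Function('Y')(16), -120265)) = Mul(Add(391833, -449599), Add(447, -120265)) = Mul(-57766, -119818) = 6921406588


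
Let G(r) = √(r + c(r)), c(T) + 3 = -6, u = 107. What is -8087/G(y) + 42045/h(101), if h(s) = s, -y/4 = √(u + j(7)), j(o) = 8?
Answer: 42045/101 + 8087*I/√(9 + 4*√115) ≈ 416.29 + 1122.6*I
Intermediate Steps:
y = -4*√115 (y = -4*√(107 + 8) = -4*√115 ≈ -42.895)
c(T) = -9 (c(T) = -3 - 6 = -9)
G(r) = √(-9 + r) (G(r) = √(r - 9) = √(-9 + r))
-8087/G(y) + 42045/h(101) = -8087/√(-9 - 4*√115) + 42045/101 = 42045/101 - 8087/√(-9 - 4*√115)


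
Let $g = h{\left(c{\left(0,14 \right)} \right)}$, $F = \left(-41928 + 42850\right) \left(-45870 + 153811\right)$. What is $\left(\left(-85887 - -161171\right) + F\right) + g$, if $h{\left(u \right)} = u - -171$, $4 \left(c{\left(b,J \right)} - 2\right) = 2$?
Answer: $\frac{199194119}{2} \approx 9.9597 \cdot 10^{7}$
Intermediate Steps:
$c{\left(b,J \right)} = \frac{5}{2}$ ($c{\left(b,J \right)} = 2 + \frac{1}{4} \cdot 2 = 2 + \frac{1}{2} = \frac{5}{2}$)
$F = 99521602$ ($F = 922 \cdot 107941 = 99521602$)
$h{\left(u \right)} = 171 + u$ ($h{\left(u \right)} = u + 171 = 171 + u$)
$g = \frac{347}{2}$ ($g = 171 + \frac{5}{2} = \frac{347}{2} \approx 173.5$)
$\left(\left(-85887 - -161171\right) + F\right) + g = \left(\left(-85887 - -161171\right) + 99521602\right) + \frac{347}{2} = \left(\left(-85887 + 161171\right) + 99521602\right) + \frac{347}{2} = \left(75284 + 99521602\right) + \frac{347}{2} = 99596886 + \frac{347}{2} = \frac{199194119}{2}$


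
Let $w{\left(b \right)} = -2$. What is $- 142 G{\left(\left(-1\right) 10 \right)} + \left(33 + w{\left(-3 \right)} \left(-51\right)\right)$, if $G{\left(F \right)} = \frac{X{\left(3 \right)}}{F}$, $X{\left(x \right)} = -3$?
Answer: $\frac{462}{5} \approx 92.4$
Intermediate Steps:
$G{\left(F \right)} = - \frac{3}{F}$
$- 142 G{\left(\left(-1\right) 10 \right)} + \left(33 + w{\left(-3 \right)} \left(-51\right)\right) = - 142 \left(- \frac{3}{\left(-1\right) 10}\right) + \left(33 - -102\right) = - 142 \left(- \frac{3}{-10}\right) + \left(33 + 102\right) = - 142 \left(\left(-3\right) \left(- \frac{1}{10}\right)\right) + 135 = \left(-142\right) \frac{3}{10} + 135 = - \frac{213}{5} + 135 = \frac{462}{5}$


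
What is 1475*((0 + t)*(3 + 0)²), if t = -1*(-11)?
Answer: 146025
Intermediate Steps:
t = 11
1475*((0 + t)*(3 + 0)²) = 1475*((0 + 11)*(3 + 0)²) = 1475*(11*3²) = 1475*(11*9) = 1475*99 = 146025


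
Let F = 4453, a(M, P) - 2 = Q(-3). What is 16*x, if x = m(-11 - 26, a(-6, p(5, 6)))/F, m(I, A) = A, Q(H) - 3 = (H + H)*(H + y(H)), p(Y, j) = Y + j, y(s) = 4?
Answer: -16/4453 ≈ -0.0035931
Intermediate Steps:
Q(H) = 3 + 2*H*(4 + H) (Q(H) = 3 + (H + H)*(H + 4) = 3 + (2*H)*(4 + H) = 3 + 2*H*(4 + H))
a(M, P) = -1 (a(M, P) = 2 + (3 + 2*(-3)**2 + 8*(-3)) = 2 + (3 + 2*9 - 24) = 2 + (3 + 18 - 24) = 2 - 3 = -1)
x = -1/4453 ≈ -0.00022457
16*x = 16*(-1/4453) = -16/4453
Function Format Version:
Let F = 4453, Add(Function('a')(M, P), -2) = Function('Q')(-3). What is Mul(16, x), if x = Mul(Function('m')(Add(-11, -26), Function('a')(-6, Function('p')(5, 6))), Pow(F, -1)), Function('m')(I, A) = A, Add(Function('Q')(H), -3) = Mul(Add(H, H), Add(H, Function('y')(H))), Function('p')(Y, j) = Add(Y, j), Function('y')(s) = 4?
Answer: Rational(-16, 4453) ≈ -0.0035931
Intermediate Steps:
Function('Q')(H) = Add(3, Mul(2, H, Add(4, H))) (Function('Q')(H) = Add(3, Mul(Add(H, H), Add(H, 4))) = Add(3, Mul(Mul(2, H), Add(4, H))) = Add(3, Mul(2, H, Add(4, H))))
Function('a')(M, P) = -1 (Function('a')(M, P) = Add(2, Add(3, Mul(2, Pow(-3, 2)), Mul(8, -3))) = Add(2, Add(3, Mul(2, 9), -24)) = Add(2, Add(3, 18, -24)) = Add(2, -3) = -1)
x = Rational(-1, 4453) (x = Mul(-1, Pow(4453, -1)) = Mul(-1, Rational(1, 4453)) = Rational(-1, 4453) ≈ -0.00022457)
Mul(16, x) = Mul(16, Rational(-1, 4453)) = Rational(-16, 4453)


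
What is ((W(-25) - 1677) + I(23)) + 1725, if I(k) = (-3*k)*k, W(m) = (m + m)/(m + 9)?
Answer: -12287/8 ≈ -1535.9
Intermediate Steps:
W(m) = 2*m/(9 + m) (W(m) = (2*m)/(9 + m) = 2*m/(9 + m))
I(k) = -3*k²
((W(-25) - 1677) + I(23)) + 1725 = ((2*(-25)/(9 - 25) - 1677) - 3*23²) + 1725 = ((2*(-25)/(-16) - 1677) - 3*529) + 1725 = ((2*(-25)*(-1/16) - 1677) - 1587) + 1725 = ((25/8 - 1677) - 1587) + 1725 = (-13391/8 - 1587) + 1725 = -26087/8 + 1725 = -12287/8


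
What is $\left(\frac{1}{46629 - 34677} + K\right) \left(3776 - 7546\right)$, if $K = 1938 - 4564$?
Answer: $\frac{59162517635}{5976} \approx 9.9 \cdot 10^{6}$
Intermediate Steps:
$K = -2626$ ($K = 1938 - 4564 = -2626$)
$\left(\frac{1}{46629 - 34677} + K\right) \left(3776 - 7546\right) = \left(\frac{1}{46629 - 34677} - 2626\right) \left(3776 - 7546\right) = \left(\frac{1}{11952} - 2626\right) \left(-3770\right) = \left(- \frac{31385951}{11952}\right) \left(-3770\right) = \frac{59162517635}{5976}$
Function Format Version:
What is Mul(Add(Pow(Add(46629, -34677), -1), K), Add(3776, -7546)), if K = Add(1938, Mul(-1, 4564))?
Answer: Rational(59162517635, 5976) ≈ 9.9000e+6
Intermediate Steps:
K = -2626 (K = Add(1938, -4564) = -2626)
Mul(Add(Pow(Add(46629, -34677), -1), K), Add(3776, -7546)) = Mul(Add(Pow(Add(46629, -34677), -1), -2626), Add(3776, -7546)) = Mul(Add(Pow(11952, -1), -2626), -3770) = Mul(Add(Rational(1, 11952), -2626), -3770) = Mul(Rational(-31385951, 11952), -3770) = Rational(59162517635, 5976)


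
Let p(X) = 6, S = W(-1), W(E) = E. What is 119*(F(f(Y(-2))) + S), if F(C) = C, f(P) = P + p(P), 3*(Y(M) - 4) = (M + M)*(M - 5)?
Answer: 6545/3 ≈ 2181.7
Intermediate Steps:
Y(M) = 4 + 2*M*(-5 + M)/3 (Y(M) = 4 + ((M + M)*(M - 5))/3 = 4 + ((2*M)*(-5 + M))/3 = 4 + (2*M*(-5 + M))/3 = 4 + 2*M*(-5 + M)/3)
S = -1
f(P) = 6 + P (f(P) = P + 6 = 6 + P)
119*(F(f(Y(-2))) + S) = 119*((6 + (4 - 10/3*(-2) + (2/3)*(-2)**2)) - 1) = 119*((6 + (4 + 20/3 + (2/3)*4)) - 1) = 119*((6 + (4 + 20/3 + 8/3)) - 1) = 119*((6 + 40/3) - 1) = 119*(58/3 - 1) = 119*(55/3) = 6545/3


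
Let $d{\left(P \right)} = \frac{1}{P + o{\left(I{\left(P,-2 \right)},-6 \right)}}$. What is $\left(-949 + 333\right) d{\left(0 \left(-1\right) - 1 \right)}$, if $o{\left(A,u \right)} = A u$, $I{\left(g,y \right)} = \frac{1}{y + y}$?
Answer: $-1232$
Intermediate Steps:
$I{\left(g,y \right)} = \frac{1}{2 y}$
$d{\left(P \right)} = \frac{1}{\frac{3}{2} + P}$ ($d{\left(P \right)} = \frac{1}{P + \frac{1}{2 \left(-2\right)} \left(-6\right)} = \frac{1}{P + \frac{1}{2} \left(- \frac{1}{2}\right) \left(-6\right)} = \frac{1}{P - - \frac{3}{2}} = \frac{1}{P + \frac{3}{2}} = \frac{1}{\frac{3}{2} + P}$)
$\left(-949 + 333\right) d{\left(0 \left(-1\right) - 1 \right)} = \left(-949 + 333\right) \frac{2}{3 + 2 \left(0 \left(-1\right) - 1\right)} = - 616 \frac{2}{3 + 2 \left(0 - 1\right)} = - 616 \frac{2}{3 + 2 \left(-1\right)} = - 616 \frac{2}{3 - 2} = - 616 \cdot \frac{2}{1} = - 616 \cdot 2 \cdot 1 = \left(-616\right) 2 = -1232$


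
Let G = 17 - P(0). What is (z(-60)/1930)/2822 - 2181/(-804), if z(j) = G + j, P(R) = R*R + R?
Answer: 247472806/91228205 ≈ 2.7127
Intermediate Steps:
P(R) = R + R**2 (P(R) = R**2 + R = R + R**2)
G = 17 (G = 17 - 0*(1 + 0) = 17 - 0 = 17 - 1*0 = 17 + 0 = 17)
z(j) = 17 + j
(z(-60)/1930)/2822 - 2181/(-804) = ((17 - 60)/1930)/2822 - 2181/(-804) = -43*1/1930*(1/2822) - 2181*(-1/804) = -43/1930*1/2822 + 727/268 = -43/5446460 + 727/268 = 247472806/91228205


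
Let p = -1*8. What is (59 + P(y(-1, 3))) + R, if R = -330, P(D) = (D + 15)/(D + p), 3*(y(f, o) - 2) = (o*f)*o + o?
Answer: -2183/8 ≈ -272.88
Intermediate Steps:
y(f, o) = 2 + o/3 + f*o²/3 (y(f, o) = 2 + ((o*f)*o + o)/3 = 2 + ((f*o)*o + o)/3 = 2 + (f*o² + o)/3 = 2 + (o + f*o²)/3 = 2 + (o/3 + f*o²/3) = 2 + o/3 + f*o²/3)
p = -8
P(D) = (15 + D)/(-8 + D) (P(D) = (D + 15)/(D - 8) = (15 + D)/(-8 + D))
(59 + P(y(-1, 3))) + R = (59 + (15 + (2 + (⅓)*3 + (⅓)*(-1)*3²))/(-8 + (2 + (⅓)*3 + (⅓)*(-1)*3²))) - 330 = (59 + (15 + (2 + 1 + (⅓)*(-1)*9))/(-8 + (2 + 1 + (⅓)*(-1)*9))) - 330 = (59 + (15 + (2 + 1 - 3))/(-8 + (2 + 1 - 3))) - 330 = (59 + (15 + 0)/(-8 + 0)) - 330 = (59 + 15/(-8)) - 330 = (59 - ⅛*15) - 330 = (59 - 15/8) - 330 = 457/8 - 330 = -2183/8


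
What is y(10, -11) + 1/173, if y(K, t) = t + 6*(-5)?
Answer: -7092/173 ≈ -40.994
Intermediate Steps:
y(K, t) = -30 + t (y(K, t) = t - 30 = -30 + t)
y(10, -11) + 1/173 = (-30 - 11) + 1/173 = -41 + 1/173 = -7092/173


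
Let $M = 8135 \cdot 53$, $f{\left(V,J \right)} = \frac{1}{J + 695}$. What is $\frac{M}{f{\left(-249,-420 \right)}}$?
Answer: $118567625$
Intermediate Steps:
$f{\left(V,J \right)} = \frac{1}{695 + J}$
$M = 431155$
$\frac{M}{f{\left(-249,-420 \right)}} = \frac{431155}{\frac{1}{695 - 420}} = \frac{431155}{\frac{1}{275}} = 431155 \frac{1}{\frac{1}{275}} = 431155 \cdot 275 = 118567625$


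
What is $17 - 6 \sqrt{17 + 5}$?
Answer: $17 - 6 \sqrt{22} \approx -11.142$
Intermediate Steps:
$17 - 6 \sqrt{17 + 5} = 17 - 6 \sqrt{22}$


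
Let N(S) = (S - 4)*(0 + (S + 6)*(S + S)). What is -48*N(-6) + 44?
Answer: 44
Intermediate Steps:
N(S) = 2*S*(-4 + S)*(6 + S) (N(S) = (-4 + S)*(0 + (6 + S)*(2*S)) = (-4 + S)*(0 + 2*S*(6 + S)) = (-4 + S)*(2*S*(6 + S)) = 2*S*(-4 + S)*(6 + S))
-48*N(-6) + 44 = -96*(-6)*(-24 + (-6)² + 2*(-6)) + 44 = -96*(-6)*(-24 + 36 - 12) + 44 = -96*(-6)*0 + 44 = -48*0 + 44 = 0 + 44 = 44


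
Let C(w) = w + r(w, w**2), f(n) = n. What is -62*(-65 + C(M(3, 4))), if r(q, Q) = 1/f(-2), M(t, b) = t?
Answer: 3875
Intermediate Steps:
r(q, Q) = -1/2 (r(q, Q) = 1/(-2) = 1*(-1/2) = -1/2)
C(w) = -1/2 + w (C(w) = w - 1/2 = -1/2 + w)
-62*(-65 + C(M(3, 4))) = -62*(-65 + (-1/2 + 3)) = -62*(-65 + 5/2) = -62*(-125)/2 = -1*(-3875) = 3875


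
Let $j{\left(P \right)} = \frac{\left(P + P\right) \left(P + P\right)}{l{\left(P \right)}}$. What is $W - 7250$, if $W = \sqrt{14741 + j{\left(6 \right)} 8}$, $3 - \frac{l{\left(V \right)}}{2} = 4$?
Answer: $-7250 + \sqrt{14165} \approx -7131.0$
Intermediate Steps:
$l{\left(V \right)} = -2$ ($l{\left(V \right)} = 6 - 8 = -2$)
$j{\left(P \right)} = - 2 P^{2}$ ($j{\left(P \right)} = \frac{\left(P + P\right) \left(P + P\right)}{-2} = 2 P 2 P \left(- \frac{1}{2}\right) = 4 P^{2} \left(- \frac{1}{2}\right) = - 2 P^{2}$)
$W = \sqrt{14165}$ ($W = \sqrt{14741 + - 2 \cdot 6^{2} \cdot 8} = \sqrt{14741 + \left(-2\right) 36 \cdot 8} = \sqrt{14741 - 576} = \sqrt{14165} \approx 119.02$)
$W - 7250 = \sqrt{14165} - 7250 = -7250 + \sqrt{14165}$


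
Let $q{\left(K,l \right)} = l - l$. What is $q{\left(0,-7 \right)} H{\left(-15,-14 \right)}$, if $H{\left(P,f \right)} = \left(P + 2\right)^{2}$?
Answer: $0$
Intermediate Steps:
$H{\left(P,f \right)} = \left(2 + P\right)^{2}$
$q{\left(K,l \right)} = 0$
$q{\left(0,-7 \right)} H{\left(-15,-14 \right)} = 0 \left(2 - 15\right)^{2} = 0 \left(-13\right)^{2} = 0 \cdot 169 = 0$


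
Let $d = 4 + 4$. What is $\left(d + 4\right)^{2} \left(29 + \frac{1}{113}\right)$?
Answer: $\frac{472032}{113} \approx 4177.3$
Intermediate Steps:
$d = 8$
$\left(d + 4\right)^{2} \left(29 + \frac{1}{113}\right) = \left(8 + 4\right)^{2} \left(29 + \frac{1}{113}\right) = 12^{2} \left(29 + \frac{1}{113}\right) = 144 \cdot \frac{3278}{113} = \frac{472032}{113}$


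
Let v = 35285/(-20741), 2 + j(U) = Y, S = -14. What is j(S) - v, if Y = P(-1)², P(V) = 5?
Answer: 512328/20741 ≈ 24.701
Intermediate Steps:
Y = 25 (Y = 5² = 25)
j(U) = 23 (j(U) = -2 + 25 = 23)
v = -35285/20741 (v = 35285*(-1/20741) = -35285/20741 ≈ -1.7012)
j(S) - v = 23 - 1*(-35285/20741) = 23 + 35285/20741 = 512328/20741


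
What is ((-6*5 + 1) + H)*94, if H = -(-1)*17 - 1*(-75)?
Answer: 5922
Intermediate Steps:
H = 92 (H = -1*(-17) + 75 = 17 + 75 = 92)
((-6*5 + 1) + H)*94 = ((-6*5 + 1) + 92)*94 = ((-30 + 1) + 92)*94 = (-29 + 92)*94 = 63*94 = 5922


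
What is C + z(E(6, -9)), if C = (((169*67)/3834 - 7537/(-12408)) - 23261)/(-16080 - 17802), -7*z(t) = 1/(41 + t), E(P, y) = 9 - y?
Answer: 75889194460441/110948576053392 ≈ 0.68400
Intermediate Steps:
z(t) = -1/(7*(41 + t))
C = 184401537725/268640619984 (C = ((11323*(1/3834) - 7537*(-1/12408)) - 23261)/(-33882) = ((11323/3834 + 7537/12408) - 23261)*(-1/33882) = (28232107/7928712 - 23261)*(-1/33882) = -184401537725/7928712*(-1/33882) = 184401537725/268640619984 ≈ 0.68642)
C + z(E(6, -9)) = 184401537725/268640619984 - 1/(287 + 7*(9 - 1*(-9))) = 184401537725/268640619984 - 1/(287 + 7*(9 + 9)) = 184401537725/268640619984 - 1/(287 + 7*18) = 184401537725/268640619984 - 1/(287 + 126) = 184401537725/268640619984 - 1/413 = 75889194460441/110948576053392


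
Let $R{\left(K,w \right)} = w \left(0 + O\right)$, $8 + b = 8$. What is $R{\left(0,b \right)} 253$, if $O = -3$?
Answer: $0$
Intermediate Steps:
$b = 0$ ($b = -8 + 8 = 0$)
$R{\left(K,w \right)} = - 3 w$ ($R{\left(K,w \right)} = w \left(0 - 3\right) = w \left(-3\right) = - 3 w$)
$R{\left(0,b \right)} 253 = \left(-3\right) 0 \cdot 253 = 0 \cdot 253 = 0$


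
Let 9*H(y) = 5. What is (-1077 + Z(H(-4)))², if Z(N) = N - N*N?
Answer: 7606805089/6561 ≈ 1.1594e+6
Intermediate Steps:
H(y) = 5/9 (H(y) = (⅑)*5 = 5/9)
Z(N) = N - N²
(-1077 + Z(H(-4)))² = (-1077 + 5*(1 - 1*5/9)/9)² = (-1077 + 5*(1 - 5/9)/9)² = (-1077 + (5/9)*(4/9))² = (-1077 + 20/81)² = (-87217/81)² = 7606805089/6561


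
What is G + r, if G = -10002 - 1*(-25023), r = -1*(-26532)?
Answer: 41553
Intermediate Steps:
r = 26532
G = 15021 (G = -10002 + 25023 = 15021)
G + r = 15021 + 26532 = 41553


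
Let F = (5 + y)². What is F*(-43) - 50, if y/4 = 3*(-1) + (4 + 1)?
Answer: -7317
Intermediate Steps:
y = 8 (y = 4*(3*(-1) + (4 + 1)) = 4*(-3 + 5) = 4*2 = 8)
F = 169 (F = (5 + 8)² = 13² = 169)
F*(-43) - 50 = 169*(-43) - 50 = -7267 - 50 = -7317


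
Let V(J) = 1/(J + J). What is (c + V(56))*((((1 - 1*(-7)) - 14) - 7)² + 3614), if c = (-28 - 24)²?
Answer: 1145677767/112 ≈ 1.0229e+7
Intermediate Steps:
c = 2704 (c = (-52)² = 2704)
V(J) = 1/(2*J)
(c + V(56))*((((1 - 1*(-7)) - 14) - 7)² + 3614) = (2704 + (½)/56)*((((1 - 1*(-7)) - 14) - 7)² + 3614) = (2704 + (½)*(1/56))*((((1 + 7) - 14) - 7)² + 3614) = (2704 + 1/112)*(((8 - 14) - 7)² + 3614) = 302849*((-6 - 7)² + 3614)/112 = 302849*((-13)² + 3614)/112 = 302849*(169 + 3614)/112 = (302849/112)*3783 = 1145677767/112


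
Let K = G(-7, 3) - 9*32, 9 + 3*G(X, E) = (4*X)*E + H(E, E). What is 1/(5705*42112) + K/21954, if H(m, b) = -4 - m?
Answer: -115799965789/7911638501760 ≈ -0.014637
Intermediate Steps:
G(X, E) = -13/3 - E/3 + 4*E*X/3 (G(X, E) = -3 + ((4*X)*E + (-4 - E))/3 = -3 + (4*E*X + (-4 - E))/3 = -3 + (-4 - E + 4*E*X)/3 = -3 + (-4/3 - E/3 + 4*E*X/3) = -13/3 - E/3 + 4*E*X/3)
K = -964/3 (K = (-13/3 - 1/3*3 + (4/3)*3*(-7)) - 9*32 = (-13/3 - 1 - 28) - 288 = -100/3 - 288 = -964/3 ≈ -321.33)
1/(5705*42112) + K/21954 = 1/(5705*42112) - 964/3/21954 = (1/5705)*(1/42112) - 964/3*1/21954 = 1/240248960 - 482/32931 = -115799965789/7911638501760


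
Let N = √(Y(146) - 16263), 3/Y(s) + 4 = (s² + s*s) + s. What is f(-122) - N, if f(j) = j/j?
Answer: 1 - I*√3306114428074/14258 ≈ 1.0 - 127.53*I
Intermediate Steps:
Y(s) = 3/(-4 + s + 2*s²) (Y(s) = 3/(-4 + ((s² + s*s) + s)) = 3/(-4 + ((s² + s²) + s)) = 3/(-4 + (2*s² + s)) = 3/(-4 + (s + 2*s²)) = 3/(-4 + s + 2*s²))
f(j) = 1
N = I*√3306114428074/14258 (N = √(3/(-4 + 146 + 2*146²) - 16263) = √(3/(-4 + 146 + 2*21316) - 16263) = √(3/(-4 + 146 + 42632) - 16263) = √(3/42774 - 16263) = √(3*(1/42774) - 16263) = √(1/14258 - 16263) = √(-231877853/14258) = I*√3306114428074/14258 ≈ 127.53*I)
f(-122) - N = 1 - I*√3306114428074/14258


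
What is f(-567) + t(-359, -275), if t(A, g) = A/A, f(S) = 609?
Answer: 610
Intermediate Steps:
t(A, g) = 1
f(-567) + t(-359, -275) = 609 + 1 = 610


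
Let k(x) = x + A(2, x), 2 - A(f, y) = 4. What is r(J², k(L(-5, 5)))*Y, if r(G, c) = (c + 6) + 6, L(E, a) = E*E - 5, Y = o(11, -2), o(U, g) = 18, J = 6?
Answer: 540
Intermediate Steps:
Y = 18
L(E, a) = -5 + E² (L(E, a) = E² - 5 = -5 + E²)
A(f, y) = -2 (A(f, y) = 2 - 1*4 = 2 - 4 = -2)
k(x) = -2 + x (k(x) = x - 2 = -2 + x)
r(G, c) = 12 + c (r(G, c) = (6 + c) + 6 = 12 + c)
r(J², k(L(-5, 5)))*Y = (12 + (-2 + (-5 + (-5)²)))*18 = (12 + (-2 + (-5 + 25)))*18 = (12 + (-2 + 20))*18 = (12 + 18)*18 = 30*18 = 540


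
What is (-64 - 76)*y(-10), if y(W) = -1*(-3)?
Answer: -420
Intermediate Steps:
y(W) = 3
(-64 - 76)*y(-10) = (-64 - 76)*3 = -140*3 = -420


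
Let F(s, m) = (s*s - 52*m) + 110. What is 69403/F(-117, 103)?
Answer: 69403/8443 ≈ 8.2202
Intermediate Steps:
F(s, m) = 110 + s**2 - 52*m (F(s, m) = (s**2 - 52*m) + 110 = 110 + s**2 - 52*m)
69403/F(-117, 103) = 69403/(110 + (-117)**2 - 52*103) = 69403/(110 + 13689 - 5356) = 69403/8443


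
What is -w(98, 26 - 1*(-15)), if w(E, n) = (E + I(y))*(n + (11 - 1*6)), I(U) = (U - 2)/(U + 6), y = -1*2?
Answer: -4462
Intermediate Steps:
y = -2
I(U) = (-2 + U)/(6 + U)
w(E, n) = (-1 + E)*(5 + n) (w(E, n) = (E + (-2 - 2)/(6 - 2))*(n + (11 - 1*6)) = (E - 4/4)*(n + (11 - 6)) = (E + (¼)*(-4))*(n + 5) = (E - 1)*(5 + n) = (-1 + E)*(5 + n))
-w(98, 26 - 1*(-15)) = -(-5 - (26 - 1*(-15)) + 5*98 + 98*(26 - 1*(-15))) = -(-5 - (26 + 15) + 490 + 98*(26 + 15)) = -(-5 - 1*41 + 490 + 98*41) = -(-5 - 41 + 490 + 4018) = -1*4462 = -4462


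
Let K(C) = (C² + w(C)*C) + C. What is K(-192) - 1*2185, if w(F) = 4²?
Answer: 31415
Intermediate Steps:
w(F) = 16
K(C) = C² + 17*C (K(C) = (C² + 16*C) + C = C² + 17*C)
K(-192) - 1*2185 = -192*(17 - 192) - 1*2185 = -192*(-175) - 2185 = 33600 - 2185 = 31415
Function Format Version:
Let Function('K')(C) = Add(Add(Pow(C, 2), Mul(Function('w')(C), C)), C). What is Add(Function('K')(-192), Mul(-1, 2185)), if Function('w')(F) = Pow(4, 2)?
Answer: 31415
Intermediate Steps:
Function('w')(F) = 16
Function('K')(C) = Add(Pow(C, 2), Mul(17, C)) (Function('K')(C) = Add(Add(Pow(C, 2), Mul(16, C)), C) = Add(Pow(C, 2), Mul(17, C)))
Add(Function('K')(-192), Mul(-1, 2185)) = Add(Mul(-192, Add(17, -192)), Mul(-1, 2185)) = Add(Mul(-192, -175), -2185) = Add(33600, -2185) = 31415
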